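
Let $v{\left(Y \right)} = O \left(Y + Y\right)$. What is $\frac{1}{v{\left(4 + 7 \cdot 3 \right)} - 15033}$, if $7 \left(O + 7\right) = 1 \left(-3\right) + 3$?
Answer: $- \frac{1}{15383} \approx -6.5007 \cdot 10^{-5}$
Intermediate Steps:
$O = -7$ ($O = -7 + \frac{1 \left(-3\right) + 3}{7} = -7 + \frac{-3 + 3}{7} = -7 + \frac{1}{7} \cdot 0 = -7 + 0 = -7$)
$v{\left(Y \right)} = - 14 Y$ ($v{\left(Y \right)} = - 7 \left(Y + Y\right) = - 7 \cdot 2 Y = - 14 Y$)
$\frac{1}{v{\left(4 + 7 \cdot 3 \right)} - 15033} = \frac{1}{- 14 \left(4 + 7 \cdot 3\right) - 15033} = \frac{1}{- 14 \left(4 + 21\right) - 15033} = \frac{1}{\left(-14\right) 25 - 15033} = \frac{1}{-350 - 15033} = \frac{1}{-15383} = - \frac{1}{15383}$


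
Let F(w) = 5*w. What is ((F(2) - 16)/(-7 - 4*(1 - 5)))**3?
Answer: -8/27 ≈ -0.29630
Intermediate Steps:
((F(2) - 16)/(-7 - 4*(1 - 5)))**3 = ((5*2 - 16)/(-7 - 4*(1 - 5)))**3 = ((10 - 16)/(-7 - 4*(-4)))**3 = (-6/(-7 + 16))**3 = (-6/9)**3 = (-6*1/9)**3 = (-2/3)**3 = -8/27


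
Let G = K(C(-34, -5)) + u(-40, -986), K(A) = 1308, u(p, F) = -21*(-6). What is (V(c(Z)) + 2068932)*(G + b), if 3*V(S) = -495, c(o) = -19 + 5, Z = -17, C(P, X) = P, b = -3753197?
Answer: -7761523486221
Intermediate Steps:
u(p, F) = 126
c(o) = -14
V(S) = -165 (V(S) = (1/3)*(-495) = -165)
G = 1434 (G = 1308 + 126 = 1434)
(V(c(Z)) + 2068932)*(G + b) = (-165 + 2068932)*(1434 - 3753197) = 2068767*(-3751763) = -7761523486221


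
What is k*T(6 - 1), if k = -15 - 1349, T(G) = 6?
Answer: -8184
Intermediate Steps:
k = -1364
k*T(6 - 1) = -1364*6 = -8184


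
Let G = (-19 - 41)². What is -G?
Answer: -3600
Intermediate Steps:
G = 3600 (G = (-60)² = 3600)
-G = -1*3600 = -3600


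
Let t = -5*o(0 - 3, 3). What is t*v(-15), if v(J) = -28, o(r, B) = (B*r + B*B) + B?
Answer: 420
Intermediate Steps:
o(r, B) = B + B² + B*r (o(r, B) = (B*r + B²) + B = (B² + B*r) + B = B + B² + B*r)
t = -15 (t = -15*(1 + 3 + (0 - 3)) = -15*(1 + 3 - 3) = -15 ≈ -15.000)
t*v(-15) = -15*(-28) = 420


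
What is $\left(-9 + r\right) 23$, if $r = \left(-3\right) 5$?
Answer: $-552$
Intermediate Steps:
$r = -15$
$\left(-9 + r\right) 23 = \left(-9 - 15\right) 23 = \left(-24\right) 23 = -552$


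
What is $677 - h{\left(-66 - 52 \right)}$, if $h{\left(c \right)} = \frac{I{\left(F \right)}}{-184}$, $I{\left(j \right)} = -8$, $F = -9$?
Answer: $\frac{15570}{23} \approx 676.96$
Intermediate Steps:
$h{\left(c \right)} = \frac{1}{23}$ ($h{\left(c \right)} = - \frac{8}{-184} = \left(-8\right) \left(- \frac{1}{184}\right) = \frac{1}{23}$)
$677 - h{\left(-66 - 52 \right)} = 677 - \frac{1}{23} = \frac{15570}{23}$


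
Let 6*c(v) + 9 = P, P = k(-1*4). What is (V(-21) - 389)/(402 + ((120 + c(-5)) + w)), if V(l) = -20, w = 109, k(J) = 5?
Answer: -1227/1891 ≈ -0.64886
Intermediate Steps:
P = 5
c(v) = -⅔ (c(v) = -3/2 + (⅙)*5 = -3/2 + ⅚ = -⅔)
(V(-21) - 389)/(402 + ((120 + c(-5)) + w)) = (-20 - 389)/(402 + ((120 - ⅔) + 109)) = -409/(402 + (358/3 + 109)) = -409/(402 + 685/3) = -409/1891/3 = -409*3/1891 = -1227/1891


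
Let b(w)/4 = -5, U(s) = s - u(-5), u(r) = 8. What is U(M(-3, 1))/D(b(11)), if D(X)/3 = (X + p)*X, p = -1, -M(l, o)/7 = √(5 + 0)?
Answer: -2/315 - √5/180 ≈ -0.018772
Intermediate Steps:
M(l, o) = -7*√5 (M(l, o) = -7*√(5 + 0) = -7*√5)
U(s) = -8 + s (U(s) = s - 1*8 = s - 8 = -8 + s)
b(w) = -20 (b(w) = 4*(-5) = -20)
D(X) = 3*X*(-1 + X) (D(X) = 3*((X - 1)*X) = 3*((-1 + X)*X) = 3*(X*(-1 + X)) = 3*X*(-1 + X))
U(M(-3, 1))/D(b(11)) = (-8 - 7*√5)/((3*(-20)*(-1 - 20))) = (-8 - 7*√5)/((3*(-20)*(-21))) = (-8 - 7*√5)/1260 = (-8 - 7*√5)*(1/1260) = -2/315 - √5/180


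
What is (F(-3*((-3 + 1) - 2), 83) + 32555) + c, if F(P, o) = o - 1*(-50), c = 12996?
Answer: 45684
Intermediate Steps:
F(P, o) = 50 + o (F(P, o) = o + 50 = 50 + o)
(F(-3*((-3 + 1) - 2), 83) + 32555) + c = ((50 + 83) + 32555) + 12996 = (133 + 32555) + 12996 = 32688 + 12996 = 45684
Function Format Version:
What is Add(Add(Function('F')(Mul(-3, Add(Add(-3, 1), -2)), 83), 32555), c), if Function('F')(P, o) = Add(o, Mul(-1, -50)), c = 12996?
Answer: 45684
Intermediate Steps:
Function('F')(P, o) = Add(50, o) (Function('F')(P, o) = Add(o, 50) = Add(50, o))
Add(Add(Function('F')(Mul(-3, Add(Add(-3, 1), -2)), 83), 32555), c) = Add(Add(Add(50, 83), 32555), 12996) = Add(Add(133, 32555), 12996) = Add(32688, 12996) = 45684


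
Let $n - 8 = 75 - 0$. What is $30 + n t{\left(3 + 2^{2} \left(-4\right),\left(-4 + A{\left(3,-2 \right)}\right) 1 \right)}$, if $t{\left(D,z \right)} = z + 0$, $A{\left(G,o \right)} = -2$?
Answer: $-468$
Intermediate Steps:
$t{\left(D,z \right)} = z$
$n = 83$ ($n = 8 + \left(75 - 0\right) = 8 + \left(75 + 0\right) = 8 + 75 = 83$)
$30 + n t{\left(3 + 2^{2} \left(-4\right),\left(-4 + A{\left(3,-2 \right)}\right) 1 \right)} = 30 + 83 \left(-4 - 2\right) 1 = 30 + 83 \left(\left(-6\right) 1\right) = 30 + 83 \left(-6\right) = 30 - 498 = -468$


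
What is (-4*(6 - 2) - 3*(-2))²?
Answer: 100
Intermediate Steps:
(-4*(6 - 2) - 3*(-2))² = (-4*4 + 6)² = (-16 + 6)² = (-10)² = 100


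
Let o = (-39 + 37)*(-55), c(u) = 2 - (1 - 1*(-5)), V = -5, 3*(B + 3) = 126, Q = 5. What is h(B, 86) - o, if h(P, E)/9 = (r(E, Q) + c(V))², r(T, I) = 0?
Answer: 34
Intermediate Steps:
B = 39 (B = -3 + (⅓)*126 = -3 + 42 = 39)
c(u) = -4 (c(u) = 2 - (1 + 5) = 2 - 1*6 = 2 - 6 = -4)
h(P, E) = 144 (h(P, E) = 9*(0 - 4)² = 9*(-4)² = 9*16 = 144)
o = 110 (o = -2*(-55) = 110)
h(B, 86) - o = 144 - 1*110 = 144 - 110 = 34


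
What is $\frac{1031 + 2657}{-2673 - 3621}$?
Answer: $- \frac{1844}{3147} \approx -0.58595$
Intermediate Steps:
$\frac{1031 + 2657}{-2673 - 3621} = \frac{3688}{-6294} = 3688 \left(- \frac{1}{6294}\right) = - \frac{1844}{3147}$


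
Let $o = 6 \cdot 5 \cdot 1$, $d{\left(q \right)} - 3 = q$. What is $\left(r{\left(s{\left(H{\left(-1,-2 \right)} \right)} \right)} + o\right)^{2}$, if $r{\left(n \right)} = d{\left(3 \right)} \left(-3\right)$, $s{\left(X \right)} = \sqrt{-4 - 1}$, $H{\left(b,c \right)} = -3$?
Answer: $144$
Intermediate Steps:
$d{\left(q \right)} = 3 + q$
$s{\left(X \right)} = i \sqrt{5}$ ($s{\left(X \right)} = \sqrt{-5} = i \sqrt{5}$)
$r{\left(n \right)} = -18$ ($r{\left(n \right)} = \left(3 + 3\right) \left(-3\right) = 6 \left(-3\right) = -18$)
$o = 30$ ($o = 30 \cdot 1 = 30$)
$\left(r{\left(s{\left(H{\left(-1,-2 \right)} \right)} \right)} + o\right)^{2} = \left(-18 + 30\right)^{2} = 12^{2} = 144$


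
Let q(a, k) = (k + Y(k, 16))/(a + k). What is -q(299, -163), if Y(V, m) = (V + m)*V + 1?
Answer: -23799/136 ≈ -174.99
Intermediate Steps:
Y(V, m) = 1 + V*(V + m) (Y(V, m) = V*(V + m) + 1 = 1 + V*(V + m))
q(a, k) = (1 + k**2 + 17*k)/(a + k) (q(a, k) = (k + (1 + k**2 + k*16))/(a + k) = (k + (1 + k**2 + 16*k))/(a + k) = (1 + k**2 + 17*k)/(a + k))
-q(299, -163) = -(1 + (-163)**2 + 17*(-163))/(299 - 163) = -(1 + 26569 - 2771)/136 = -23799/136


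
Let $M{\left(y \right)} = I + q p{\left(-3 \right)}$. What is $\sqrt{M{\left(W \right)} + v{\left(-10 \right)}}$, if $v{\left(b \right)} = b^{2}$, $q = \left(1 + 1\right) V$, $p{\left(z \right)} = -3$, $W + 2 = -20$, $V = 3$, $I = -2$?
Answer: $4 \sqrt{5} \approx 8.9443$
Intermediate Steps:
$W = -22$ ($W = -2 - 20 = -22$)
$q = 6$ ($q = \left(1 + 1\right) 3 = 2 \cdot 3 = 6$)
$M{\left(y \right)} = -20$ ($M{\left(y \right)} = -2 + 6 \left(-3\right) = -2 - 18 = -20$)
$\sqrt{M{\left(W \right)} + v{\left(-10 \right)}} = \sqrt{-20 + \left(-10\right)^{2}} = \sqrt{-20 + 100} = \sqrt{80} = 4 \sqrt{5}$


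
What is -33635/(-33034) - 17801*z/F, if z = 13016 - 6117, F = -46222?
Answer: 1014607613334/381724387 ≈ 2658.0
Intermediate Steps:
z = 6899
-33635/(-33034) - 17801*z/F = -33635/(-33034) - 17801/((-46222/6899)) = -33635*(-1/33034) - 17801/((-46222*1/6899)) = 33635/33034 - 17801/(-46222/6899) = 33635/33034 - 17801*(-6899/46222) = 33635/33034 + 122809099/46222 = 1014607613334/381724387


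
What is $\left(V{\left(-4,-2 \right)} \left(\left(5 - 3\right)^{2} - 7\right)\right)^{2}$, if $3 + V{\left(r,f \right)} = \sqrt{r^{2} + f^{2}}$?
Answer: $261 - 108 \sqrt{5} \approx 19.505$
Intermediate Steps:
$V{\left(r,f \right)} = -3 + \sqrt{f^{2} + r^{2}}$ ($V{\left(r,f \right)} = -3 + \sqrt{r^{2} + f^{2}} = -3 + \sqrt{f^{2} + r^{2}}$)
$\left(V{\left(-4,-2 \right)} \left(\left(5 - 3\right)^{2} - 7\right)\right)^{2} = \left(\left(-3 + \sqrt{\left(-2\right)^{2} + \left(-4\right)^{2}}\right) \left(\left(5 - 3\right)^{2} - 7\right)\right)^{2} = \left(\left(-3 + \sqrt{4 + 16}\right) \left(2^{2} - 7\right)\right)^{2} = \left(\left(-3 + \sqrt{20}\right) \left(4 - 7\right)\right)^{2} = \left(\left(-3 + 2 \sqrt{5}\right) \left(-3\right)\right)^{2} = \left(9 - 6 \sqrt{5}\right)^{2}$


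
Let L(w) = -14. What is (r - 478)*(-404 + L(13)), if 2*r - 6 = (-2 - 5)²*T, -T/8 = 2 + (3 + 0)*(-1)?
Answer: 116622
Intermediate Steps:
T = 8 (T = -8*(2 + (3 + 0)*(-1)) = -8*(2 + 3*(-1)) = -8*(2 - 3) = -8*(-1) = 8)
r = 199 (r = 3 + ((-2 - 5)²*8)/2 = 3 + ((-7)²*8)/2 = 3 + (49*8)/2 = 3 + (½)*392 = 3 + 196 = 199)
(r - 478)*(-404 + L(13)) = (199 - 478)*(-404 - 14) = -279*(-418) = 116622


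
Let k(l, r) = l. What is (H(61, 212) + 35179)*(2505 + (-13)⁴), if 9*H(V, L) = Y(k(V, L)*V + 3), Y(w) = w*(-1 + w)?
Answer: 146849634386/3 ≈ 4.8950e+10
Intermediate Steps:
H(V, L) = (2 + V²)*(3 + V²)/9 (H(V, L) = ((V*V + 3)*(-1 + (V*V + 3)))/9 = ((V² + 3)*(-1 + (V² + 3)))/9 = ((3 + V²)*(-1 + (3 + V²)))/9 = ((3 + V²)*(2 + V²))/9 = ((2 + V²)*(3 + V²))/9 = (2 + V²)*(3 + V²)/9)
(H(61, 212) + 35179)*(2505 + (-13)⁴) = ((2 + 61²)*(3 + 61²)/9 + 35179)*(2505 + (-13)⁴) = ((2 + 3721)*(3 + 3721)/9 + 35179)*(2505 + 28561) = ((⅑)*3723*3724 + 35179)*31066 = (4621484/3 + 35179)*31066 = (4727021/3)*31066 = 146849634386/3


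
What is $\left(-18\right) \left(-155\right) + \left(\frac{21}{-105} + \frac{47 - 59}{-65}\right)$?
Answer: $\frac{181349}{65} \approx 2790.0$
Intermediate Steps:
$\left(-18\right) \left(-155\right) + \left(\frac{21}{-105} + \frac{47 - 59}{-65}\right) = 2790 + \left(21 \left(- \frac{1}{105}\right) + \left(47 - 59\right) \left(- \frac{1}{65}\right)\right) = 2790 - \frac{1}{65} = \frac{181349}{65}$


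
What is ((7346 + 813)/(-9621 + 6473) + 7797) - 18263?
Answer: -32955127/3148 ≈ -10469.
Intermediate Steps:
((7346 + 813)/(-9621 + 6473) + 7797) - 18263 = (8159/(-3148) + 7797) - 18263 = (8159*(-1/3148) + 7797) - 18263 = (-8159/3148 + 7797) - 18263 = 24536797/3148 - 18263 = -32955127/3148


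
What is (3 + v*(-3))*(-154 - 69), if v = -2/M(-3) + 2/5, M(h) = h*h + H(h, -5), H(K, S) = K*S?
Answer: -9143/20 ≈ -457.15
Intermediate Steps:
M(h) = h² - 5*h (M(h) = h*h + h*(-5) = h² - 5*h)
v = 19/60 (v = -2*(-1/(3*(-5 - 3))) + 2/5 = -2/((-3*(-8))) + 2*(⅕) = -2/24 + ⅖ = -2*1/24 + ⅖ = -1/12 + ⅖ = 19/60 ≈ 0.31667)
(3 + v*(-3))*(-154 - 69) = (3 + (19/60)*(-3))*(-154 - 69) = (3 - 19/20)*(-223) = (41/20)*(-223) = -9143/20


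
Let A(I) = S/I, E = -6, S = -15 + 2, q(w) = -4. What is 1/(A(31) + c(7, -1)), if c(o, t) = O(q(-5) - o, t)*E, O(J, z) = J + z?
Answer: 31/2219 ≈ 0.013970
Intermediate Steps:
S = -13
A(I) = -13/I
c(o, t) = 24 - 6*t + 6*o (c(o, t) = ((-4 - o) + t)*(-6) = (-4 + t - o)*(-6) = 24 - 6*t + 6*o)
1/(A(31) + c(7, -1)) = 1/(-13/31 + (24 - 6*(-1) + 6*7)) = 1/(-13*1/31 + (24 + 6 + 42)) = 1/(-13/31 + 72) = 1/(2219/31) = 31/2219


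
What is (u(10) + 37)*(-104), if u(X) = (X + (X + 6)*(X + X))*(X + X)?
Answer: -690248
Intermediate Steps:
u(X) = 2*X*(X + 2*X*(6 + X)) (u(X) = (X + (6 + X)*(2*X))*(2*X) = (X + 2*X*(6 + X))*(2*X) = 2*X*(X + 2*X*(6 + X)))
(u(10) + 37)*(-104) = (10**2*(26 + 4*10) + 37)*(-104) = (100*(26 + 40) + 37)*(-104) = (100*66 + 37)*(-104) = (6600 + 37)*(-104) = 6637*(-104) = -690248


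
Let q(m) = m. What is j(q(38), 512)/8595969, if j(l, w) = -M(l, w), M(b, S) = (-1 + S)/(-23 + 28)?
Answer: -7/588765 ≈ -1.1889e-5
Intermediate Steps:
M(b, S) = -⅕ + S/5 (M(b, S) = (-1 + S)/5 = (-1 + S)*(⅕) = -⅕ + S/5)
j(l, w) = ⅕ - w/5 (j(l, w) = -(-⅕ + w/5) = ⅕ - w/5)
j(q(38), 512)/8595969 = (⅕ - ⅕*512)/8595969 = (⅕ - 512/5)*(1/8595969) = -511/5*1/8595969 = -7/588765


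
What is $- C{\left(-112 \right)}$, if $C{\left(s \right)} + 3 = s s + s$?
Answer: $-12429$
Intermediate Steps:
$C{\left(s \right)} = -3 + s + s^{2}$ ($C{\left(s \right)} = -3 + \left(s s + s\right) = -3 + \left(s^{2} + s\right) = -3 + \left(s + s^{2}\right) = -3 + s + s^{2}$)
$- C{\left(-112 \right)} = - (-3 - 112 + \left(-112\right)^{2}) = - (-3 - 112 + 12544) = \left(-1\right) 12429 = -12429$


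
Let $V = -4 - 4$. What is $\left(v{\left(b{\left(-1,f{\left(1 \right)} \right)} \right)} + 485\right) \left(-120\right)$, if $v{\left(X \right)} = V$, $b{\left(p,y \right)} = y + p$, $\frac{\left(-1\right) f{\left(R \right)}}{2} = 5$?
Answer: $-57240$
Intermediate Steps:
$f{\left(R \right)} = -10$ ($f{\left(R \right)} = \left(-2\right) 5 = -10$)
$b{\left(p,y \right)} = p + y$
$V = -8$
$v{\left(X \right)} = -8$
$\left(v{\left(b{\left(-1,f{\left(1 \right)} \right)} \right)} + 485\right) \left(-120\right) = \left(-8 + 485\right) \left(-120\right) = 477 \left(-120\right) = -57240$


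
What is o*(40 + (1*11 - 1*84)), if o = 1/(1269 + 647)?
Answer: -33/1916 ≈ -0.017223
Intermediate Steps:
o = 1/1916 ≈ 0.00052192
o*(40 + (1*11 - 1*84)) = (40 + (1*11 - 1*84))/1916 = (40 + (11 - 84))/1916 = (40 - 73)/1916 = (1/1916)*(-33) = -33/1916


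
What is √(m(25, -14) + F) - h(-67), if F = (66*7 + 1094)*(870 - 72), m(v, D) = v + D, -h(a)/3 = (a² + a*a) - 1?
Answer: 26931 + √1241699 ≈ 28045.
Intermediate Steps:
h(a) = 3 - 6*a² (h(a) = -3*((a² + a*a) - 1) = -3*((a² + a²) - 1) = -3*(2*a² - 1) = -3*(-1 + 2*a²) = 3 - 6*a²)
m(v, D) = D + v
F = 1241688 (F = (462 + 1094)*798 = 1556*798 = 1241688)
√(m(25, -14) + F) - h(-67) = √((-14 + 25) + 1241688) - (3 - 6*(-67)²) = √(11 + 1241688) - (3 - 6*4489) = √1241699 - (3 - 26934) = √1241699 - 1*(-26931) = √1241699 + 26931 = 26931 + √1241699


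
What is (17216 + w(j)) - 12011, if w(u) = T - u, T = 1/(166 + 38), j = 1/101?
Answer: 107243717/20604 ≈ 5205.0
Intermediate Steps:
j = 1/101 ≈ 0.0099010
T = 1/204 ≈ 0.0049020
w(u) = 1/204 - u
(17216 + w(j)) - 12011 = (17216 + (1/204 - 1*1/101)) - 12011 = (17216 + (1/204 - 1/101)) - 12011 = (17216 - 103/20604) - 12011 = 354718361/20604 - 12011 = 107243717/20604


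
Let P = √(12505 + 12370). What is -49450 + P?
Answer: -49450 + 5*√995 ≈ -49292.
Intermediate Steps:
P = 5*√995 (P = √24875 = 5*√995 ≈ 157.72)
-49450 + P = -49450 + 5*√995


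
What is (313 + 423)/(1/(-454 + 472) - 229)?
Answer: -13248/4121 ≈ -3.2148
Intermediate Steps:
(313 + 423)/(1/(-454 + 472) - 229) = 736/(1/18 - 229) = 736/(-4121/18) = 736*(-18/4121) = -13248/4121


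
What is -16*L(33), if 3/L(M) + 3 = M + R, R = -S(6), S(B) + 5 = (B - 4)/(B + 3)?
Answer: -432/313 ≈ -1.3802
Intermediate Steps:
S(B) = -5 + (-4 + B)/(3 + B) (S(B) = -5 + (B - 4)/(B + 3) = -5 + (-4 + B)/(3 + B))
R = 43/9 (R = -(-19 - 4*6)/(3 + 6) = -(-19 - 24)/9 = -(-43)/9 = -1*(-43/9) = 43/9 ≈ 4.7778)
L(M) = 3/(16/9 + M) (L(M) = 3/(-3 + (M + 43/9)) = 3/(-3 + (43/9 + M)) = 3/(16/9 + M))
-16*L(33) = -432/(16 + 9*33) = -432/(16 + 297) = -432/313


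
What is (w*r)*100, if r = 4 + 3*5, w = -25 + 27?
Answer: 3800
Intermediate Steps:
w = 2
r = 19 (r = 4 + 15 = 19)
(w*r)*100 = (2*19)*100 = 38*100 = 3800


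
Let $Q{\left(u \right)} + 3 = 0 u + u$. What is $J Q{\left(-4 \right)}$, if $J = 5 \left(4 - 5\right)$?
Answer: $35$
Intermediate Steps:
$J = -5$ ($J = 5 \left(-1\right) = -5$)
$Q{\left(u \right)} = -3 + u$ ($Q{\left(u \right)} = -3 + \left(0 u + u\right) = -3 + \left(0 + u\right) = -3 + u$)
$J Q{\left(-4 \right)} = - 5 \left(-3 - 4\right) = \left(-5\right) \left(-7\right) = 35$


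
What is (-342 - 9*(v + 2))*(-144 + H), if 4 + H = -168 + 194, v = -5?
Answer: 38430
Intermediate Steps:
H = 22 (H = -4 + (-168 + 194) = -4 + 26 = 22)
(-342 - 9*(v + 2))*(-144 + H) = (-342 - 9*(-5 + 2))*(-144 + 22) = (-342 - 9*(-3))*(-122) = (-342 + 27)*(-122) = -315*(-122) = 38430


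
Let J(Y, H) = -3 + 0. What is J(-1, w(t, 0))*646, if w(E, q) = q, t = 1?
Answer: -1938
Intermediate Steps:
J(Y, H) = -3
J(-1, w(t, 0))*646 = -3*646 = -1938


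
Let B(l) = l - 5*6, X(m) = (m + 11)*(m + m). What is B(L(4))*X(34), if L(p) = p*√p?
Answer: -67320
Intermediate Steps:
L(p) = p^(3/2)
X(m) = 2*m*(11 + m) (X(m) = (11 + m)*(2*m) = 2*m*(11 + m))
B(l) = -30 + l (B(l) = l - 30 = -30 + l)
B(L(4))*X(34) = (-30 + 4^(3/2))*(2*34*(11 + 34)) = (-30 + 8)*(2*34*45) = -22*3060 = -67320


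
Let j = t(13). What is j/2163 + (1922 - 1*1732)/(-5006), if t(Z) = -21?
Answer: -12288/257809 ≈ -0.047663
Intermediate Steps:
j = -21
j/2163 + (1922 - 1*1732)/(-5006) = -21/2163 + (1922 - 1*1732)/(-5006) = -21*1/2163 + (1922 - 1732)*(-1/5006) = -1/103 + 190*(-1/5006) = -1/103 - 95/2503 = -12288/257809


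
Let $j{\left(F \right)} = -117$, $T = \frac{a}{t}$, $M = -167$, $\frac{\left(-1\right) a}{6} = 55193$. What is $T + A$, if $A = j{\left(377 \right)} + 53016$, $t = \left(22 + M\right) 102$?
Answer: $\frac{130451228}{2465} \approx 52921.0$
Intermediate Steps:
$a = -331158$ ($a = \left(-6\right) 55193 = -331158$)
$t = -14790$ ($t = \left(22 - 167\right) 102 = \left(-145\right) 102 = -14790$)
$T = \frac{55193}{2465}$ ($T = - \frac{331158}{-14790} = \left(-331158\right) \left(- \frac{1}{14790}\right) = \frac{55193}{2465} \approx 22.391$)
$A = 52899$ ($A = -117 + 53016 = 52899$)
$T + A = \frac{55193}{2465} + 52899 = \frac{130451228}{2465}$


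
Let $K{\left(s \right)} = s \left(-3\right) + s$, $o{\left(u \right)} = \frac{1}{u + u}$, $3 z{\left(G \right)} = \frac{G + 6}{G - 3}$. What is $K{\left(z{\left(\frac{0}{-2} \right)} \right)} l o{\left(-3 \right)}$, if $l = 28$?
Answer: $- \frac{56}{9} \approx -6.2222$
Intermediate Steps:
$z{\left(G \right)} = \frac{6 + G}{3 \left(-3 + G\right)}$ ($z{\left(G \right)} = \frac{\left(G + 6\right) \frac{1}{G - 3}}{3} = \frac{\left(6 + G\right) \frac{1}{-3 + G}}{3} = \frac{\frac{1}{-3 + G} \left(6 + G\right)}{3} = \frac{6 + G}{3 \left(-3 + G\right)}$)
$o{\left(u \right)} = \frac{1}{2 u}$
$K{\left(s \right)} = - 2 s$ ($K{\left(s \right)} = - 3 s + s = - 2 s$)
$K{\left(z{\left(\frac{0}{-2} \right)} \right)} l o{\left(-3 \right)} = - 2 \frac{6 + \frac{0}{-2}}{3 \left(-3 + \frac{0}{-2}\right)} 28 \frac{1}{2 \left(-3\right)} = - 2 \frac{6 + 0 \left(- \frac{1}{2}\right)}{3 \left(-3 + 0 \left(- \frac{1}{2}\right)\right)} 28 \cdot \frac{1}{2} \left(- \frac{1}{3}\right) = - 2 \frac{6 + 0}{3 \left(-3 + 0\right)} 28 \left(- \frac{1}{6}\right) = - 2 \cdot \frac{1}{3} \frac{1}{-3} \cdot 6 \cdot 28 \left(- \frac{1}{6}\right) = - 2 \cdot \frac{1}{3} \left(- \frac{1}{3}\right) 6 \cdot 28 \left(- \frac{1}{6}\right) = \left(-2\right) \left(- \frac{2}{3}\right) 28 \left(- \frac{1}{6}\right) = \frac{4}{3} \cdot 28 \left(- \frac{1}{6}\right) = \frac{112}{3} \left(- \frac{1}{6}\right) = - \frac{56}{9}$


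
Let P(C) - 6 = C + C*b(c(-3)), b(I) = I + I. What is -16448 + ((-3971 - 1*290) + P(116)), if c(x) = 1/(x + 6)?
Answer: -61529/3 ≈ -20510.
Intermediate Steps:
c(x) = 1/(6 + x)
b(I) = 2*I
P(C) = 6 + 5*C/3 (P(C) = 6 + (C + C*(2/(6 - 3))) = 6 + (C + C*(2/3)) = 6 + (C + 2*C/3) = 6 + 5*C/3)
-16448 + ((-3971 - 1*290) + P(116)) = -16448 + ((-3971 - 1*290) + (6 + (5/3)*116)) = -16448 + ((-3971 - 290) + (6 + 580/3)) = -16448 + (-4261 + 598/3) = -16448 - 12185/3 = -61529/3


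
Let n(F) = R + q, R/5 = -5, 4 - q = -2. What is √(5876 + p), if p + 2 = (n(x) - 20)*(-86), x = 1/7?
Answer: 2*√2307 ≈ 96.063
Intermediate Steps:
q = 6 (q = 4 - 1*(-2) = 4 + 2 = 6)
R = -25 (R = 5*(-5) = -25)
x = ⅐ ≈ 0.14286
n(F) = -19 (n(F) = -25 + 6 = -19)
p = 3352 (p = -2 + (-19 - 20)*(-86) = -2 - 39*(-86) = -2 + 3354 = 3352)
√(5876 + p) = √(5876 + 3352) = √9228 = 2*√2307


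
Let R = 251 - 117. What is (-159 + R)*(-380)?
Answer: 9500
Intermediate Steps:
R = 134
(-159 + R)*(-380) = (-159 + 134)*(-380) = -25*(-380) = 9500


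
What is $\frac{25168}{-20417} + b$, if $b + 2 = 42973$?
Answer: $\frac{877313739}{20417} \approx 42970.0$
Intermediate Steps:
$b = 42971$ ($b = -2 + 42973 = 42971$)
$\frac{25168}{-20417} + b = \frac{25168}{-20417} + 42971 = 25168 \left(- \frac{1}{20417}\right) + 42971 = - \frac{25168}{20417} + 42971 = \frac{877313739}{20417}$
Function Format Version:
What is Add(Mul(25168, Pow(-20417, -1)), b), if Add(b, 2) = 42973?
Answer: Rational(877313739, 20417) ≈ 42970.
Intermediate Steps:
b = 42971 (b = Add(-2, 42973) = 42971)
Add(Mul(25168, Pow(-20417, -1)), b) = Add(Mul(25168, Pow(-20417, -1)), 42971) = Add(Mul(25168, Rational(-1, 20417)), 42971) = Add(Rational(-25168, 20417), 42971) = Rational(877313739, 20417)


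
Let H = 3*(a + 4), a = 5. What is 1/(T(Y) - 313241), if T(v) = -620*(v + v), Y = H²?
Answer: -1/1217201 ≈ -8.2156e-7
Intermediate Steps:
H = 27 (H = 3*(5 + 4) = 3*9 = 27)
Y = 729 (Y = 27² = 729)
T(v) = -1240*v
1/(T(Y) - 313241) = 1/(-1240*729 - 313241) = 1/(-903960 - 313241) = 1/(-1217201) = -1/1217201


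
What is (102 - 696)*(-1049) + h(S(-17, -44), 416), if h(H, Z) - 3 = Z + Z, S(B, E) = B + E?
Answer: 623941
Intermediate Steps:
h(H, Z) = 3 + 2*Z (h(H, Z) = 3 + (Z + Z) = 3 + 2*Z)
(102 - 696)*(-1049) + h(S(-17, -44), 416) = (102 - 696)*(-1049) + (3 + 2*416) = -594*(-1049) + (3 + 832) = 623106 + 835 = 623941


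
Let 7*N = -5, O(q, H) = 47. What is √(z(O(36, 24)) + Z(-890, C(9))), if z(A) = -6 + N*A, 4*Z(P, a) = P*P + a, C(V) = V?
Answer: √38805585/14 ≈ 444.96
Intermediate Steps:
N = -5/7 (N = (⅐)*(-5) = -5/7 ≈ -0.71429)
Z(P, a) = a/4 + P²/4 (Z(P, a) = (P*P + a)/4 = (P² + a)/4 = (a + P²)/4 = a/4 + P²/4)
z(A) = -6 - 5*A/7
√(z(O(36, 24)) + Z(-890, C(9))) = √((-6 - 5/7*47) + ((¼)*9 + (¼)*(-890)²)) = √((-6 - 235/7) + (9/4 + (¼)*792100)) = √(-277/7 + (9/4 + 198025)) = √(-277/7 + 792109/4) = √(5543655/28) = √38805585/14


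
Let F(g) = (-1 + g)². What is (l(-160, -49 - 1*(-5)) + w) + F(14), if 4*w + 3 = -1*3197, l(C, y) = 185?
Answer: -446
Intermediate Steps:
w = -800 (w = -¾ + (-1*3197)/4 = -¾ + (¼)*(-3197) = -¾ - 3197/4 = -800)
(l(-160, -49 - 1*(-5)) + w) + F(14) = (185 - 800) + (-1 + 14)² = -615 + 13² = -615 + 169 = -446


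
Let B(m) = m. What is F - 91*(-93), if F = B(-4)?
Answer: 8459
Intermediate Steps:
F = -4
F - 91*(-93) = -4 - 91*(-93) = -4 + 8463 = 8459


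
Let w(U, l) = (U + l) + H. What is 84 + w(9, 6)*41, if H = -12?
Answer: 207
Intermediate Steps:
w(U, l) = -12 + U + l (w(U, l) = (U + l) - 12 = -12 + U + l)
84 + w(9, 6)*41 = 84 + (-12 + 9 + 6)*41 = 84 + 3*41 = 84 + 123 = 207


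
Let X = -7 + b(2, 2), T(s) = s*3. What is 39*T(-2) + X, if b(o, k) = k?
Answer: -239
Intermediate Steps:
T(s) = 3*s
X = -5 (X = -7 + 2 = -5)
39*T(-2) + X = 39*(3*(-2)) - 5 = 39*(-6) - 5 = -234 - 5 = -239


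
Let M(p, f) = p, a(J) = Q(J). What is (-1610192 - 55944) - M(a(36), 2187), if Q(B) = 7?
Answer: -1666143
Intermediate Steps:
a(J) = 7
(-1610192 - 55944) - M(a(36), 2187) = (-1610192 - 55944) - 1*7 = -1666136 - 7 = -1666143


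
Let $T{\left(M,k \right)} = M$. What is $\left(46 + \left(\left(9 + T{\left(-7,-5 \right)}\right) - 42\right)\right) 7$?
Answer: $42$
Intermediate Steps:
$\left(46 + \left(\left(9 + T{\left(-7,-5 \right)}\right) - 42\right)\right) 7 = \left(46 + \left(\left(9 - 7\right) - 42\right)\right) 7 = \left(46 + \left(2 - 42\right)\right) 7 = \left(46 - 40\right) 7 = 6 \cdot 7 = 42$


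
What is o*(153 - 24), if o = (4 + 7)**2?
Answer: 15609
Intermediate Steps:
o = 121 (o = 11**2 = 121)
o*(153 - 24) = 121*(153 - 24) = 121*129 = 15609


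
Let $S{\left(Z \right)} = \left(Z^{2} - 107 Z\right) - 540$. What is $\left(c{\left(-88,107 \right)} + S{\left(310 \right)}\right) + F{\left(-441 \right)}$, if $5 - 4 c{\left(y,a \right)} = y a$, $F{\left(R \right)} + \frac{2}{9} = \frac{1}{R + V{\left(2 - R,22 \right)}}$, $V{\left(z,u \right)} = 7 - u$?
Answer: $\frac{88571195}{1368} \approx 64745.0$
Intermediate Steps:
$F{\left(R \right)} = - \frac{2}{9} + \frac{1}{-15 + R}$ ($F{\left(R \right)} = - \frac{2}{9} + \frac{1}{R + \left(7 - 22\right)} = - \frac{2}{9} + \frac{1}{R - 15} = - \frac{2}{9} + \frac{1}{-15 + R}$)
$S{\left(Z \right)} = -540 + Z^{2} - 107 Z$
$c{\left(y,a \right)} = \frac{5}{4} - \frac{a y}{4}$ ($c{\left(y,a \right)} = \frac{5}{4} - \frac{y a}{4} = \frac{5}{4} - \frac{a y}{4}$)
$\left(c{\left(-88,107 \right)} + S{\left(310 \right)}\right) + F{\left(-441 \right)} = \left(\left(\frac{5}{4} - \frac{107}{4} \left(-88\right)\right) - \left(33710 - 96100\right)\right) + \frac{39 - -882}{9 \left(-15 - 441\right)} = \left(\left(\frac{5}{4} + 2354\right) - -62390\right) + \frac{39 + 882}{9 \left(-456\right)} = \left(\frac{9421}{4} + 62390\right) + \frac{1}{9} \left(- \frac{1}{456}\right) 921 = \frac{258981}{4} - \frac{307}{1368} = \frac{88571195}{1368}$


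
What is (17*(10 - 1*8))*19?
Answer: 646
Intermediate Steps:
(17*(10 - 1*8))*19 = (17*(10 - 8))*19 = (17*2)*19 = 34*19 = 646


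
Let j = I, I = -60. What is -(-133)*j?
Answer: -7980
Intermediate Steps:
j = -60
-(-133)*j = -(-133)*(-60) = -1*7980 = -7980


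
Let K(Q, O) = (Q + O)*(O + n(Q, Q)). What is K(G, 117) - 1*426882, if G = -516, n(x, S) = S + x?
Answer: -61797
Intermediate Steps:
K(Q, O) = (O + Q)*(O + 2*Q) (K(Q, O) = (Q + O)*(O + (Q + Q)) = (O + Q)*(O + 2*Q))
K(G, 117) - 1*426882 = (117² + 2*(-516)² + 3*117*(-516)) - 1*426882 = (13689 + 2*266256 - 181116) - 426882 = (13689 + 532512 - 181116) - 426882 = 365085 - 426882 = -61797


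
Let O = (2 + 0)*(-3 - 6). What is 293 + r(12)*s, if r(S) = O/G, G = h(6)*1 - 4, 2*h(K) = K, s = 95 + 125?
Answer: 4253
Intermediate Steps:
s = 220
h(K) = K/2
G = -1 (G = ((1/2)*6)*1 - 4 = 3*1 - 4 = 3 - 4 = -1)
O = -18 (O = 2*(-9) = -18)
r(S) = 18 (r(S) = -18/(-1) = -18*(-1) = 18)
293 + r(12)*s = 293 + 18*220 = 293 + 3960 = 4253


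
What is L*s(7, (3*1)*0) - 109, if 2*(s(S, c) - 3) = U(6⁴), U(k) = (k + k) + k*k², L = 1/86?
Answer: 1088383093/86 ≈ 1.2656e+7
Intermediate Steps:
L = 1/86 ≈ 0.011628
U(k) = k³ + 2*k (U(k) = 2*k + k³ = k³ + 2*k)
s(S, c) = 1088392467 (s(S, c) = 3 + (6⁴*(2 + (6⁴)²))/2 = 3 + (1296*(2 + 1296²))/2 = 3 + (1296*(2 + 1679616))/2 = 3 + (1296*1679618)/2 = 3 + (½)*2176784928 = 3 + 1088392464 = 1088392467)
L*s(7, (3*1)*0) - 109 = (1/86)*1088392467 - 109 = 1088392467/86 - 109 = 1088383093/86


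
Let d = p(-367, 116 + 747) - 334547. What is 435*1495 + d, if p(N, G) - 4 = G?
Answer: 316645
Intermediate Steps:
p(N, G) = 4 + G
d = -333680 (d = (4 + (116 + 747)) - 334547 = (4 + 863) - 334547 = 867 - 334547 = -333680)
435*1495 + d = 435*1495 - 333680 = 650325 - 333680 = 316645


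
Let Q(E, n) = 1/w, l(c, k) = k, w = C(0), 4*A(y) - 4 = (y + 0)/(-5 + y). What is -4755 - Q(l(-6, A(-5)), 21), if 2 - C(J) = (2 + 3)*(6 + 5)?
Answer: -252014/53 ≈ -4755.0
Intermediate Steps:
A(y) = 1 + y/(4*(-5 + y)) (A(y) = 1 + ((y + 0)/(-5 + y))/4 = 1 + (y/(-5 + y))/4 = 1 + y/(4*(-5 + y)))
C(J) = -53 (C(J) = 2 - (2 + 3)*(6 + 5) = 2 - 5*11 = 2 - 1*55 = 2 - 55 = -53)
w = -53
Q(E, n) = -1/53 (Q(E, n) = 1/(-53) = -1/53)
-4755 - Q(l(-6, A(-5)), 21) = -4755 - 1*(-1/53) = -4755 + 1/53 = -252014/53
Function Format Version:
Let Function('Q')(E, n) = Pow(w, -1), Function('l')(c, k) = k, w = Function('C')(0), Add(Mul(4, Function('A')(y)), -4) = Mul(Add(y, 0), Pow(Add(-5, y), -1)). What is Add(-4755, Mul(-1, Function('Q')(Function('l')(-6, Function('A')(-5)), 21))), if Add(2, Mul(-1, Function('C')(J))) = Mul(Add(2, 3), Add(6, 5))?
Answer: Rational(-252014, 53) ≈ -4755.0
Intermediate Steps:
Function('A')(y) = Add(1, Mul(Rational(1, 4), y, Pow(Add(-5, y), -1))) (Function('A')(y) = Add(1, Mul(Rational(1, 4), Mul(Add(y, 0), Pow(Add(-5, y), -1)))) = Add(1, Mul(Rational(1, 4), Mul(y, Pow(Add(-5, y), -1)))) = Add(1, Mul(Rational(1, 4), y, Pow(Add(-5, y), -1))))
Function('C')(J) = -53 (Function('C')(J) = Add(2, Mul(-1, Mul(Add(2, 3), Add(6, 5)))) = Add(2, Mul(-1, Mul(5, 11))) = Add(2, Mul(-1, 55)) = Add(2, -55) = -53)
w = -53
Function('Q')(E, n) = Rational(-1, 53) (Function('Q')(E, n) = Pow(-53, -1) = Rational(-1, 53))
Add(-4755, Mul(-1, Function('Q')(Function('l')(-6, Function('A')(-5)), 21))) = Add(-4755, Mul(-1, Rational(-1, 53))) = Add(-4755, Rational(1, 53)) = Rational(-252014, 53)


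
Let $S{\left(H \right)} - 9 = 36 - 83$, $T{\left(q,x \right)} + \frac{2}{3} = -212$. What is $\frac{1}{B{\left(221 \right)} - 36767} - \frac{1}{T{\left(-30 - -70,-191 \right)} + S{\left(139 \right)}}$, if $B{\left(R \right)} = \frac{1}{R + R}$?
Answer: $\frac{48420655}{12220761776} \approx 0.0039622$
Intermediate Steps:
$T{\left(q,x \right)} = - \frac{638}{3}$ ($T{\left(q,x \right)} = - \frac{2}{3} - 212 = - \frac{638}{3}$)
$S{\left(H \right)} = -38$ ($S{\left(H \right)} = 9 + \left(36 - 83\right) = 9 - 47 = -38$)
$B{\left(R \right)} = \frac{1}{2 R}$
$\frac{1}{B{\left(221 \right)} - 36767} - \frac{1}{T{\left(-30 - -70,-191 \right)} + S{\left(139 \right)}} = \frac{1}{\frac{1}{2 \cdot 221} - 36767} - \frac{1}{- \frac{638}{3} - 38} = \frac{1}{\frac{1}{2} \cdot \frac{1}{221} - 36767} - \frac{1}{- \frac{752}{3}} = \frac{1}{\frac{1}{442} - 36767} - - \frac{3}{752} = \frac{1}{- \frac{16251013}{442}} + \frac{3}{752} = - \frac{442}{16251013} + \frac{3}{752} = \frac{48420655}{12220761776}$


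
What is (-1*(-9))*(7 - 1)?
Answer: 54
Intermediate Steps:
(-1*(-9))*(7 - 1) = 9*6 = 54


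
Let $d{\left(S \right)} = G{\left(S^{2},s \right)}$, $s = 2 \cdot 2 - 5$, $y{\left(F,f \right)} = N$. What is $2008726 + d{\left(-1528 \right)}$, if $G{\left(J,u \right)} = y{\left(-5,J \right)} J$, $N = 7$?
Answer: $18352214$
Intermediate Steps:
$y{\left(F,f \right)} = 7$
$s = -1$ ($s = 4 - 5 = -1$)
$G{\left(J,u \right)} = 7 J$
$d{\left(S \right)} = 7 S^{2}$
$2008726 + d{\left(-1528 \right)} = 2008726 + 7 \left(-1528\right)^{2} = 2008726 + 7 \cdot 2334784 = 2008726 + 16343488 = 18352214$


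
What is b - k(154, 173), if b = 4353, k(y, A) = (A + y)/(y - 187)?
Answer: 47992/11 ≈ 4362.9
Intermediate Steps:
k(y, A) = (A + y)/(-187 + y)
b - k(154, 173) = 4353 - (173 + 154)/(-187 + 154) = 4353 - 327/(-33) = 4353 - (-1)*327/33 = 4353 - 1*(-109/11) = 4353 + 109/11 = 47992/11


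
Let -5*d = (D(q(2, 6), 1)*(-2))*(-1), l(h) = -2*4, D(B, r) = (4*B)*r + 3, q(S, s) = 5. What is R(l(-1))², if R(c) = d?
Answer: 2116/25 ≈ 84.640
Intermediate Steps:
D(B, r) = 3 + 4*B*r (D(B, r) = 4*B*r + 3 = 3 + 4*B*r)
l(h) = -8
d = -46/5 (d = -(3 + 4*5*1)*(-2)*(-1)/5 = -(3 + 20)*(-2)*(-1)/5 = -23*(-2)*(-1)/5 = -(-46)*(-1)/5 = -⅕*46 = -46/5 ≈ -9.2000)
R(c) = -46/5
R(l(-1))² = (-46/5)² = 2116/25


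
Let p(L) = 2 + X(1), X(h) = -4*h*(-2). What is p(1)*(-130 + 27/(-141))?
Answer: -61190/47 ≈ -1301.9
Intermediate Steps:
X(h) = 8*h
p(L) = 10 (p(L) = 2 + 8*1 = 2 + 8 = 10)
p(1)*(-130 + 27/(-141)) = 10*(-130 + 27/(-141)) = 10*(-130 + 27*(-1/141)) = 10*(-130 - 9/47) = 10*(-6119/47) = -61190/47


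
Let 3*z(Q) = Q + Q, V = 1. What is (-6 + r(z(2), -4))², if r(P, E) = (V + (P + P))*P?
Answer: 100/81 ≈ 1.2346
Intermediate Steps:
z(Q) = 2*Q/3 (z(Q) = (Q + Q)/3 = (2*Q)/3 = 2*Q/3)
r(P, E) = P*(1 + 2*P) (r(P, E) = (1 + (P + P))*P = (1 + 2*P)*P = P*(1 + 2*P))
(-6 + r(z(2), -4))² = (-6 + ((⅔)*2)*(1 + 2*((⅔)*2)))² = (-6 + 4*(1 + 2*(4/3))/3)² = (-6 + 4*(1 + 8/3)/3)² = (-6 + (4/3)*(11/3))² = (-6 + 44/9)² = (-10/9)² = 100/81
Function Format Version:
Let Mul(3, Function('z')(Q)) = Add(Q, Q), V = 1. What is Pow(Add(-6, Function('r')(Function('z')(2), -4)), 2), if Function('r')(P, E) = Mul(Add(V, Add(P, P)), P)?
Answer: Rational(100, 81) ≈ 1.2346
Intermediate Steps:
Function('z')(Q) = Mul(Rational(2, 3), Q) (Function('z')(Q) = Mul(Rational(1, 3), Add(Q, Q)) = Mul(Rational(1, 3), Mul(2, Q)) = Mul(Rational(2, 3), Q))
Function('r')(P, E) = Mul(P, Add(1, Mul(2, P))) (Function('r')(P, E) = Mul(Add(1, Add(P, P)), P) = Mul(Add(1, Mul(2, P)), P) = Mul(P, Add(1, Mul(2, P))))
Pow(Add(-6, Function('r')(Function('z')(2), -4)), 2) = Pow(Add(-6, Mul(Mul(Rational(2, 3), 2), Add(1, Mul(2, Mul(Rational(2, 3), 2))))), 2) = Pow(Add(-6, Mul(Rational(4, 3), Add(1, Mul(2, Rational(4, 3))))), 2) = Pow(Add(-6, Mul(Rational(4, 3), Add(1, Rational(8, 3)))), 2) = Pow(Add(-6, Mul(Rational(4, 3), Rational(11, 3))), 2) = Pow(Add(-6, Rational(44, 9)), 2) = Pow(Rational(-10, 9), 2) = Rational(100, 81)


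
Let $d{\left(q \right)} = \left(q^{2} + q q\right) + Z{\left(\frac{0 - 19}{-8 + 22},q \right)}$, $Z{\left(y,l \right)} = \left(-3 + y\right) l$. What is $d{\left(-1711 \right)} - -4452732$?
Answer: $\frac{144413207}{14} \approx 1.0315 \cdot 10^{7}$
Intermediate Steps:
$Z{\left(y,l \right)} = l \left(-3 + y\right)$
$d{\left(q \right)} = 2 q^{2} - \frac{61 q}{14}$ ($d{\left(q \right)} = \left(q^{2} + q q\right) + q \left(-3 + \frac{0 - 19}{-8 + 22}\right) = \left(q^{2} + q^{2}\right) + q \left(-3 - \frac{19}{14}\right) = 2 q^{2} + q \left(-3 - \frac{19}{14}\right) = 2 q^{2} + q \left(- \frac{61}{14}\right) = 2 q^{2} - \frac{61 q}{14}$)
$d{\left(-1711 \right)} - -4452732 = \frac{1}{14} \left(-1711\right) \left(-61 + 28 \left(-1711\right)\right) - -4452732 = \frac{1}{14} \left(-1711\right) \left(-61 - 47908\right) + 4452732 = \frac{1}{14} \left(-1711\right) \left(-47969\right) + 4452732 = \frac{82074959}{14} + 4452732 = \frac{144413207}{14}$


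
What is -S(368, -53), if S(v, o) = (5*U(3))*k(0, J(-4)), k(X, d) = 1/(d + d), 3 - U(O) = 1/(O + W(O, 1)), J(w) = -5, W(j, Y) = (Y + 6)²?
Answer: 155/104 ≈ 1.4904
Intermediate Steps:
W(j, Y) = (6 + Y)²
U(O) = 3 - 1/(49 + O) (U(O) = 3 - 1/(O + (6 + 1)²) = 3 - 1/(O + 7²) = 3 - 1/(O + 49) = 3 - 1/(49 + O))
k(X, d) = 1/(2*d)
S(v, o) = -155/104 (S(v, o) = (5*((146 + 3*3)/(49 + 3)))*((½)/(-5)) = (5*((146 + 9)/52))*((½)*(-⅕)) = (5*((1/52)*155))*(-⅒) = (5*(155/52))*(-⅒) = (775/52)*(-⅒) = -155/104)
-S(368, -53) = -1*(-155/104) = 155/104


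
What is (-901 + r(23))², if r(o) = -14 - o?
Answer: 879844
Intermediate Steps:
(-901 + r(23))² = (-901 + (-14 - 1*23))² = (-901 + (-14 - 23))² = (-901 - 37)² = (-938)² = 879844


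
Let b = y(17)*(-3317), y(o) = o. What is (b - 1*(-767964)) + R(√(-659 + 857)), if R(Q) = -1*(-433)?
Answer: 712008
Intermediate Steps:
b = -56389 (b = 17*(-3317) = -56389)
R(Q) = 433
(b - 1*(-767964)) + R(√(-659 + 857)) = (-56389 - 1*(-767964)) + 433 = (-56389 + 767964) + 433 = 711575 + 433 = 712008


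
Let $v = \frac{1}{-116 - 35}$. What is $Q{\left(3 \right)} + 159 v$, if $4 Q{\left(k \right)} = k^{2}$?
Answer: $\frac{723}{604} \approx 1.197$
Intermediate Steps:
$v = - \frac{1}{151}$ ($v = \frac{1}{-151} = - \frac{1}{151} \approx -0.0066225$)
$Q{\left(k \right)} = \frac{k^{2}}{4}$
$Q{\left(3 \right)} + 159 v = \frac{3^{2}}{4} + 159 \left(- \frac{1}{151}\right) = \frac{1}{4} \cdot 9 - \frac{159}{151} = \frac{9}{4} - \frac{159}{151} = \frac{723}{604}$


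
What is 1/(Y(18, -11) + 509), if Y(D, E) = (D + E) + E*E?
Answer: 1/637 ≈ 0.0015699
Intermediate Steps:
Y(D, E) = D + E + E² (Y(D, E) = (D + E) + E² = D + E + E²)
1/(Y(18, -11) + 509) = 1/((18 - 11 + (-11)²) + 509) = 1/((18 - 11 + 121) + 509) = 1/(128 + 509) = 1/637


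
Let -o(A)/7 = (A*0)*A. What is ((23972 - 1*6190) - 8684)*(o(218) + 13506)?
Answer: 122877588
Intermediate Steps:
o(A) = 0 (o(A) = -7*A*0*A = -0*A = -7*0 = 0)
((23972 - 1*6190) - 8684)*(o(218) + 13506) = ((23972 - 1*6190) - 8684)*(0 + 13506) = ((23972 - 6190) - 8684)*13506 = (17782 - 8684)*13506 = 9098*13506 = 122877588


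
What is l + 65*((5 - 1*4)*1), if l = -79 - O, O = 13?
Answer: -27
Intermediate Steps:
l = -92 (l = -79 - 1*13 = -79 - 13 = -92)
l + 65*((5 - 1*4)*1) = -92 + 65*((5 - 1*4)*1) = -92 + 65*((5 - 4)*1) = -92 + 65*(1*1) = -92 + 65*1 = -92 + 65 = -27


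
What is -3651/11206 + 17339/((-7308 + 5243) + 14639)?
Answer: 37098290/35226061 ≈ 1.0531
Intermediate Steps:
-3651/11206 + 17339/((-7308 + 5243) + 14639) = -3651*1/11206 + 17339/(-2065 + 14639) = -3651/11206 + 17339/12574 = 37098290/35226061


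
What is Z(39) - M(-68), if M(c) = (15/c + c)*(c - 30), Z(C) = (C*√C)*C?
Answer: -227311/34 + 1521*√39 ≈ 2813.0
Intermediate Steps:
Z(C) = C^(5/2) (Z(C) = C^(3/2)*C = C^(5/2))
M(c) = (-30 + c)*(c + 15/c) (M(c) = (c + 15/c)*(-30 + c) = (-30 + c)*(c + 15/c))
Z(39) - M(-68) = 39^(5/2) - (15 + (-68)² - 450/(-68) - 30*(-68)) = 1521*√39 - (15 + 4624 - 450*(-1/68) + 2040) = 1521*√39 - (15 + 4624 + 225/34 + 2040) = 1521*√39 - 1*227311/34 = 1521*√39 - 227311/34 = -227311/34 + 1521*√39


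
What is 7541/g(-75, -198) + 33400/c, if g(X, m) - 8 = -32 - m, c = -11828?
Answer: 20845837/514518 ≈ 40.515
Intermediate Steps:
g(X, m) = -24 - m (g(X, m) = 8 + (-32 - m) = -24 - m)
7541/g(-75, -198) + 33400/c = 7541/(-24 - 1*(-198)) + 33400/(-11828) = 7541/(-24 + 198) + 33400*(-1/11828) = 7541/174 - 8350/2957 = 20845837/514518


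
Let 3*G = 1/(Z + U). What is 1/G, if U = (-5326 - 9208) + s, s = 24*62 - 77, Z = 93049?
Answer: 239778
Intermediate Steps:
s = 1411 (s = 1488 - 77 = 1411)
U = -13123 (U = (-5326 - 9208) + 1411 = -14534 + 1411 = -13123)
G = 1/239778 (G = 1/(3*(93049 - 13123)) = (⅓)/79926 = (⅓)*(1/79926) = 1/239778 ≈ 4.1705e-6)
1/G = 1/(1/239778) = 239778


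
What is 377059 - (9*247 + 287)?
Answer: 374549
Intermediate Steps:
377059 - (9*247 + 287) = 377059 - (2223 + 287) = 377059 - 1*2510 = 377059 - 2510 = 374549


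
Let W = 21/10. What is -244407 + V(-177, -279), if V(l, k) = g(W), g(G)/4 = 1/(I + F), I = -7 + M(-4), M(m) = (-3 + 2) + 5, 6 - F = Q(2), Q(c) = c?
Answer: -244403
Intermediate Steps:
F = 4 (F = 6 - 1*2 = 6 - 2 = 4)
M(m) = 4 (M(m) = -1 + 5 = 4)
W = 21/10 (W = 21*(⅒) = 21/10 ≈ 2.1000)
I = -3 (I = -7 + 4 = -3)
g(G) = 4 (g(G) = 4/(-3 + 4) = 4/1 = 4*1 = 4)
V(l, k) = 4
-244407 + V(-177, -279) = -244407 + 4 = -244403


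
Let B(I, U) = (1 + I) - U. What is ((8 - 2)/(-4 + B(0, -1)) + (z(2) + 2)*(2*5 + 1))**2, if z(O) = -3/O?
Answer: 25/4 ≈ 6.2500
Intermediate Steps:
B(I, U) = 1 + I - U
((8 - 2)/(-4 + B(0, -1)) + (z(2) + 2)*(2*5 + 1))**2 = ((8 - 2)/(-4 + (1 + 0 - 1*(-1))) + (-3/2 + 2)*(2*5 + 1))**2 = (6/(-4 + (1 + 0 + 1)) + (-3*1/2 + 2)*(10 + 1))**2 = (6/(-4 + 2) + (-3/2 + 2)*11)**2 = (6/(-2) + (1/2)*11)**2 = (6*(-1/2) + 11/2)**2 = (-3 + 11/2)**2 = (5/2)**2 = 25/4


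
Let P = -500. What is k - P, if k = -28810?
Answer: -28310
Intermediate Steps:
k - P = -28810 - 1*(-500) = -28810 + 500 = -28310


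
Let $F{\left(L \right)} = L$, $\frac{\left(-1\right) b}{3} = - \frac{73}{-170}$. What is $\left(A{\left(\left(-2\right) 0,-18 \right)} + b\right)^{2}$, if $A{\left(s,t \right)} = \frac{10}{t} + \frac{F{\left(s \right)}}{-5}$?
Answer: $\frac{7958041}{2340900} \approx 3.3996$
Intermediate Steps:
$b = - \frac{219}{170}$ ($b = - 3 \left(- \frac{73}{-170}\right) = - 3 \left(\left(-73\right) \left(- \frac{1}{170}\right)\right) = \left(-3\right) \frac{73}{170} = - \frac{219}{170} \approx -1.2882$)
$A{\left(s,t \right)} = \frac{10}{t} - \frac{s}{5}$ ($A{\left(s,t \right)} = \frac{10}{t} + \frac{s}{-5} = \frac{10}{t} + s \left(- \frac{1}{5}\right) = \frac{10}{t} - \frac{s}{5}$)
$\left(A{\left(\left(-2\right) 0,-18 \right)} + b\right)^{2} = \left(\left(\frac{10}{-18} - \frac{\left(-2\right) 0}{5}\right) - \frac{219}{170}\right)^{2} = \left(\left(10 \left(- \frac{1}{18}\right) - 0\right) - \frac{219}{170}\right)^{2} = \left(\left(- \frac{5}{9} + 0\right) - \frac{219}{170}\right)^{2} = \left(- \frac{5}{9} - \frac{219}{170}\right)^{2} = \left(- \frac{2821}{1530}\right)^{2} = \frac{7958041}{2340900}$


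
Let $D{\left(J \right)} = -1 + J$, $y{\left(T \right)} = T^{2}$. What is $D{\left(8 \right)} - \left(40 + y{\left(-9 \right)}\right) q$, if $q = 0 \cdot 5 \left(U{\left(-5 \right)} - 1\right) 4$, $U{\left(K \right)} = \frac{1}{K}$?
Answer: $7$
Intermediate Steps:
$q = 0$ ($q = 0 \cdot 5 \left(\frac{1}{-5} - 1\right) 4 = 0 \left(- \frac{1}{5} - 1\right) 4 = 0 \left(\left(- \frac{6}{5}\right) 4\right) = 0 \left(- \frac{24}{5}\right) = 0$)
$D{\left(8 \right)} - \left(40 + y{\left(-9 \right)}\right) q = \left(-1 + 8\right) - \left(40 + \left(-9\right)^{2}\right) 0 = 7 - \left(40 + 81\right) 0 = 7 - 121 \cdot 0 = 7 - 0 = 7 + 0 = 7$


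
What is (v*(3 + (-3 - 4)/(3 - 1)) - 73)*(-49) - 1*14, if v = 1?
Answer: 7175/2 ≈ 3587.5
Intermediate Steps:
(v*(3 + (-3 - 4)/(3 - 1)) - 73)*(-49) - 1*14 = (1*(3 + (-3 - 4)/(3 - 1)) - 73)*(-49) - 1*14 = (1*(3 - 7/2) - 73)*(-49) - 14 = (1*(-½) - 73)*(-49) - 14 = (-½ - 73)*(-49) - 14 = -147/2*(-49) - 14 = 7203/2 - 14 = 7175/2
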